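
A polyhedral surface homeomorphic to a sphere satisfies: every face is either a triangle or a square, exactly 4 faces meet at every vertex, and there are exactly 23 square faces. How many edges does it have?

58

Let x be the number of triangles; then F = 23 + x.
Edge–face incidences: 2E = 4·23 + 3·x = 92 + 3x.
Every vertex has degree 4, so 4V = 2E.
Euler: V − E + F = 2 ⇒ (2E)/4 − E + (23 + x) = 2.
Multiply by 8: 2·(2E) − 4·(2E) + 8·(23 + x) = 16, i.e. 184 + 8x − 2·(92 + 3x) = 16.
Collecting terms: 2x = 16, so x = 8.
Then 2E = 92 + 3·8 = 116, so E = 58, V = 2E/4 = 29, F = 23 + 8 = 31.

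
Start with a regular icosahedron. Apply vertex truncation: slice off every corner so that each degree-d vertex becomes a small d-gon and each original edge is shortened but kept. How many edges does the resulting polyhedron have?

The base solid has V = 12, E = 30, F = 20.
Truncation replaces each original edge-end by a new vertex, so V′ = 2E = 60.
Each original edge survives, and each old vertex of degree d contributes d new edges; summing degrees gives Σd = 2E, so E′ = E + 2E = 3E = 90.
Each original face survives and each original vertex becomes one new face: F′ = F + V = 32.

90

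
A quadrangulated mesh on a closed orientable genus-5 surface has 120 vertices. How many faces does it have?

χ = 2 − 2·5 = -8, and every face is a square so 4F = 2E.
V − E + F = -8 with E = 4F/2 gives 120 − (4/2 − 1)·F = -8, so F = 128 and E = 256.

128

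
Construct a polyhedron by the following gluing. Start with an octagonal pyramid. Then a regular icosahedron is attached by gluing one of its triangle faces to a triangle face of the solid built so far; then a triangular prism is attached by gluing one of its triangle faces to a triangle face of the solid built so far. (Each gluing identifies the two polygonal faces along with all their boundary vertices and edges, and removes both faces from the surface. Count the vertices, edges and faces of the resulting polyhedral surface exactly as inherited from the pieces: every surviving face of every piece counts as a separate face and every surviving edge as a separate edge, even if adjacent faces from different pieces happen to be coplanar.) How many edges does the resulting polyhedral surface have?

49

An octagonal pyramid: V=9, E=16, F=9.
Attach a regular icosahedron (V=12, E=30, F=20) along a 3-gon: merge 3 vertices and 3 edges, delete both glued faces → V=18, E=43, F=27.
Attach a triangular prism (V=6, E=9, F=5) along a 3-gon: merge 3 vertices and 3 edges, delete both glued faces → V=21, E=49, F=30.
Check: V − E + F = 21 − 49 + 30 = 2.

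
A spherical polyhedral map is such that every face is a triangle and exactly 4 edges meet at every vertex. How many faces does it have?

Each face has 3 edges and each edge borders two faces, so 2E = 3F.
Each vertex has degree 4, so 4V = 2E and hence V = 3F/4.
Euler: V − E + F = 2 ⇒ (3F/4) − (3F/2) + F = 2.
Multiply by 8: (6 − 12 + 8)F = 16, i.e. 2F = 16.
So F = 8, E = 3·8/2 = 12, V = 3·8/4 = 6.

8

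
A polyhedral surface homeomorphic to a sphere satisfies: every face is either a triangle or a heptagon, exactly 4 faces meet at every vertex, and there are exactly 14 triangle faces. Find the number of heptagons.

2

Let x be the number of heptagons; then F = 14 + x.
Edge–face incidences: 2E = 3·14 + 7·x = 42 + 7x.
Every vertex has degree 4, so 4V = 2E.
Euler: V − E + F = 2 ⇒ (2E)/4 − E + (14 + x) = 2.
Multiply by 8: 2·(2E) − 4·(2E) + 8·(14 + x) = 16, i.e. 112 + 8x − 2·(42 + 7x) = 16.
Collecting terms: −6x + 28 = 16, so −6x = −12, so x = 2.
Then 2E = 42 + 7·2 = 56, so E = 28, V = 2E/4 = 14, F = 14 + 2 = 16.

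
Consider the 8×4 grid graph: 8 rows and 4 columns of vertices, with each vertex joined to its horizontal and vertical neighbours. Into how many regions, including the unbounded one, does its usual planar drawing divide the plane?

The grid has V = 8·4 = 32 vertices and E = 8·3 + 4·7 = 52 edges.
F = 2 − V + E = 2 − 32 + 52 = 22.

22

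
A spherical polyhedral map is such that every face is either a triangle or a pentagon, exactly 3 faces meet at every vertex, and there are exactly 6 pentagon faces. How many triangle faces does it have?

2

Let x be the number of triangles; then F = 6 + x.
Edge–face incidences: 2E = 5·6 + 3·x = 30 + 3x.
Every vertex has degree 3, so 3V = 2E.
Euler: V − E + F = 2 ⇒ (2E)/3 − E + (6 + x) = 2.
Multiply by 6: 2·(2E) − 3·(2E) + 6·(6 + x) = 12, i.e. 36 + 6x − (30 + 3x) = 12.
Collecting terms: 3x + 6 = 12, so 3x = 6, so x = 2.
Then 2E = 30 + 3·2 = 36, so E = 18, V = 2E/3 = 12, F = 6 + 2 = 8.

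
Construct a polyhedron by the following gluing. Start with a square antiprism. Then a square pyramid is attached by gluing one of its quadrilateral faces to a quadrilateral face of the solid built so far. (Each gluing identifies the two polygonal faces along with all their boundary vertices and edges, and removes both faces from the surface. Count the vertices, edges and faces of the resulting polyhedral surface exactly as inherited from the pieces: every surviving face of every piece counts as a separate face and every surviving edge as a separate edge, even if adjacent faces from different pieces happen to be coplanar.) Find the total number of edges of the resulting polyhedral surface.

A square antiprism: V=8, E=16, F=10.
Attach a square pyramid (V=5, E=8, F=5) along a 4-gon: merge 4 vertices and 4 edges, delete both glued faces → V=9, E=20, F=13.
Check: V − E + F = 9 − 20 + 13 = 2.

20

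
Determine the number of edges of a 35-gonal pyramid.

A pyramid on an n-gon base has one n-gon and n triangles: V = 35 + 1 = 36, E = 2·35 = 70, F = 35 + 1 = 36.

70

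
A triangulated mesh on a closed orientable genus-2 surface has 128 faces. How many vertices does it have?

62

χ = 2 − 2·2 = -2, and every face is a triangle so 3F = 2E.
E = 3·128/2 = 192. Then V = -2 + E − F = -2 + 192 − 128 = 62.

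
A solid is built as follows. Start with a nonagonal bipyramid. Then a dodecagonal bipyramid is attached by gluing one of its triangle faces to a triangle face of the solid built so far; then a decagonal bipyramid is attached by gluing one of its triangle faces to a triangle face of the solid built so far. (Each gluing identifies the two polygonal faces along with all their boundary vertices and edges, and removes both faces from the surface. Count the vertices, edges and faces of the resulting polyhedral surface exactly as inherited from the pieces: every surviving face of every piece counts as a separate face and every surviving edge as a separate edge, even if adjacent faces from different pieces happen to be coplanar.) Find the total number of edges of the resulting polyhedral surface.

87

A nonagonal bipyramid: V=11, E=27, F=18.
Attach a dodecagonal bipyramid (V=14, E=36, F=24) along a 3-gon: merge 3 vertices and 3 edges, delete both glued faces → V=22, E=60, F=40.
Attach a decagonal bipyramid (V=12, E=30, F=20) along a 3-gon: merge 3 vertices and 3 edges, delete both glued faces → V=31, E=87, F=58.
Check: V − E + F = 31 − 87 + 58 = 2.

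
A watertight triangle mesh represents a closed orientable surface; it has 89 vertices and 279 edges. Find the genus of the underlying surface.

Every face is a triangle and each edge borders two faces, so 3F = 2·279, giving F = 186.
χ = V − E + F = 89 − 279 + 186 = -4.
For a closed orientable surface χ = 2 − 2g, so g = (2 − (-4))/2 = 3.

3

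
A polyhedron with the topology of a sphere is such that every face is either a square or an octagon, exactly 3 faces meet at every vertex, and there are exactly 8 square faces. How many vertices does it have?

Let x be the number of octagons; then F = 8 + x.
Edge–face incidences: 2E = 4·8 + 8·x = 32 + 8x.
Every vertex has degree 3, so 3V = 2E.
Euler: V − E + F = 2 ⇒ (2E)/3 − E + (8 + x) = 2.
Multiply by 6: 2·(2E) − 3·(2E) + 6·(8 + x) = 12, i.e. 48 + 6x − (32 + 8x) = 12.
Collecting terms: −2x + 16 = 12, so −2x = −4, so x = 2.
Then 2E = 32 + 8·2 = 48, so E = 24, V = 2E/3 = 16, F = 8 + 2 = 10.

16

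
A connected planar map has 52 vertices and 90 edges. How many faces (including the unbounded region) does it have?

Euler's formula for a connected plane graph: V − E + F = 2, so F = 2 − 52 + 90 = 40.

40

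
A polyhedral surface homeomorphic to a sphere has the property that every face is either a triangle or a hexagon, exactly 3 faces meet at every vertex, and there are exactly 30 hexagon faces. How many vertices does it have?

Let x be the number of triangles; then F = 30 + x.
Edge–face incidences: 2E = 6·30 + 3·x = 180 + 3x.
Every vertex has degree 3, so 3V = 2E.
Euler: V − E + F = 2 ⇒ (2E)/3 − E + (30 + x) = 2.
Multiply by 6: 2·(2E) − 3·(2E) + 6·(30 + x) = 12, i.e. 180 + 6x − (180 + 3x) = 12.
Collecting terms: 3x = 12, so x = 4.
Then 2E = 180 + 3·4 = 192, so E = 96, V = 2E/3 = 64, F = 30 + 4 = 34.

64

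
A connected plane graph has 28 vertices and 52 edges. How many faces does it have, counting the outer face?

Euler's formula for a connected plane graph: V − E + F = 2, so F = 2 − 28 + 52 = 26.

26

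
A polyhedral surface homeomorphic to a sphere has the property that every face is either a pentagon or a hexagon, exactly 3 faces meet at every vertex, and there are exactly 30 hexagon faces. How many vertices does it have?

80

Let x be the number of pentagons; then F = 30 + x.
Edge–face incidences: 2E = 6·30 + 5·x = 180 + 5x.
Every vertex has degree 3, so 3V = 2E.
Euler: V − E + F = 2 ⇒ (2E)/3 − E + (30 + x) = 2.
Multiply by 6: 2·(2E) − 3·(2E) + 6·(30 + x) = 12, i.e. 180 + 6x − (180 + 5x) = 12.
Collecting terms: x = 12.
Then 2E = 180 + 5·12 = 240, so E = 120, V = 2E/3 = 80, F = 30 + 12 = 42.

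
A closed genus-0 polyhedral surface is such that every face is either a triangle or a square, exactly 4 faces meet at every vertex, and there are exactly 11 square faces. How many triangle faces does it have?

8

Let x be the number of triangles; then F = 11 + x.
Edge–face incidences: 2E = 4·11 + 3·x = 44 + 3x.
Every vertex has degree 4, so 4V = 2E.
Euler: V − E + F = 2 ⇒ (2E)/4 − E + (11 + x) = 2.
Multiply by 8: 2·(2E) − 4·(2E) + 8·(11 + x) = 16, i.e. 88 + 8x − 2·(44 + 3x) = 16.
Collecting terms: 2x = 16, so x = 8.
Then 2E = 44 + 3·8 = 68, so E = 34, V = 2E/4 = 17, F = 11 + 8 = 19.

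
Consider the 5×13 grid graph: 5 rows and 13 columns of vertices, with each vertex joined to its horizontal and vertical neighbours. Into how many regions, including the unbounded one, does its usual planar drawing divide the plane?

The grid has V = 5·13 = 65 vertices and E = 5·12 + 13·4 = 112 edges.
F = 2 − V + E = 2 − 65 + 112 = 49.

49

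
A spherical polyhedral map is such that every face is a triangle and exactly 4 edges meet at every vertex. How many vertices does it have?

Each face has 3 edges and each edge borders two faces, so 2E = 3F.
Each vertex has degree 4, so 4V = 2E and hence V = 3F/4.
Euler: V − E + F = 2 ⇒ (3F/4) − (3F/2) + F = 2.
Multiply by 8: (6 − 12 + 8)F = 16, i.e. 2F = 16.
So F = 8, E = 3·8/2 = 12, V = 3·8/4 = 6.

6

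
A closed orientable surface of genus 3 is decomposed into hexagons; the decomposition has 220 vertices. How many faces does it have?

112

χ = 2 − 2·3 = -4, and every face is a hexagon so 6F = 2E.
V − E + F = -4 with E = 6F/2 gives 220 − (6/2 − 1)·F = -4, so F = 112 and E = 336.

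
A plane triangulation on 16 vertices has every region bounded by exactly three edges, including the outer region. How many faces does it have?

28

In a plane triangulation 3F = 2E and V − E + F = 2, so F = 2V − 4 = 2·16 − 4 = 28.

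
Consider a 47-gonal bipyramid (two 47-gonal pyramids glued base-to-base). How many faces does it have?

94

A bipyramid over an n-gon has 2n triangular faces and n + 2 vertices: V = 47 + 2 = 49, E = 3·47 = 141, F = 2·47 = 94.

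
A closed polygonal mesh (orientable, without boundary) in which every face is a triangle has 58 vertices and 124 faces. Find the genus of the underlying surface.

Every face is a triangle, so 2E = 3·124 = 372, giving E = 186.
χ = V − E + F = 58 − 186 + 124 = -4.
For a closed orientable surface χ = 2 − 2g, so g = (2 − (-4))/2 = 3.

3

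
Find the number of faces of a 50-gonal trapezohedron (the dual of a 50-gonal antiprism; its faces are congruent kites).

100

The n-trapezohedron (dual of the n-antiprism) has V = 2·50 + 2 = 102, E = 4·50 = 200, F = 2·50 = 100.
Check: V − E + F = 102 − 200 + 100 = 2.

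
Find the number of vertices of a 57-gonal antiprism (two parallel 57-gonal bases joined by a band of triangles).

An antiprism on an n-gon has two n-gon caps and 2n triangles: V = 2·57 = 114, E = 4·57 = 228, F = 2·57 + 2 = 116.

114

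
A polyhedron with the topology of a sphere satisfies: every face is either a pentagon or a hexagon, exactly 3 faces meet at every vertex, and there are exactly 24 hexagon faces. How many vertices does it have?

Let x be the number of pentagons; then F = 24 + x.
Edge–face incidences: 2E = 6·24 + 5·x = 144 + 5x.
Every vertex has degree 3, so 3V = 2E.
Euler: V − E + F = 2 ⇒ (2E)/3 − E + (24 + x) = 2.
Multiply by 6: 2·(2E) − 3·(2E) + 6·(24 + x) = 12, i.e. 144 + 6x − (144 + 5x) = 12.
Collecting terms: x = 12.
Then 2E = 144 + 5·12 = 204, so E = 102, V = 2E/3 = 68, F = 24 + 12 = 36.

68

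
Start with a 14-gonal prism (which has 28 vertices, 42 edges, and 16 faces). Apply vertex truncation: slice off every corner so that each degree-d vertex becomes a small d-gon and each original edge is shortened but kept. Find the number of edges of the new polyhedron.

126

Truncation replaces each original edge-end by a new vertex, so V′ = 2E = 84.
Each original edge survives, and each old vertex of degree d contributes d new edges; summing degrees gives Σd = 2E, so E′ = E + 2E = 3E = 126.
Each original face survives and each original vertex becomes one new face: F′ = F + V = 44.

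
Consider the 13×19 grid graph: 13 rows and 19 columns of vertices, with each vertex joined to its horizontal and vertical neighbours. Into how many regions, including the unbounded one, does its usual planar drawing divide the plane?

The grid has V = 13·19 = 247 vertices and E = 13·18 + 19·12 = 462 edges.
F = 2 − V + E = 2 − 247 + 462 = 217.

217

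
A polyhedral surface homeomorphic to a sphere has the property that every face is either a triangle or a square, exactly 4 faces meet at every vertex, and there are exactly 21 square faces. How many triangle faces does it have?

8

Let x be the number of triangles; then F = 21 + x.
Edge–face incidences: 2E = 4·21 + 3·x = 84 + 3x.
Every vertex has degree 4, so 4V = 2E.
Euler: V − E + F = 2 ⇒ (2E)/4 − E + (21 + x) = 2.
Multiply by 8: 2·(2E) − 4·(2E) + 8·(21 + x) = 16, i.e. 168 + 8x − 2·(84 + 3x) = 16.
Collecting terms: 2x = 16, so x = 8.
Then 2E = 84 + 3·8 = 108, so E = 54, V = 2E/4 = 27, F = 21 + 8 = 29.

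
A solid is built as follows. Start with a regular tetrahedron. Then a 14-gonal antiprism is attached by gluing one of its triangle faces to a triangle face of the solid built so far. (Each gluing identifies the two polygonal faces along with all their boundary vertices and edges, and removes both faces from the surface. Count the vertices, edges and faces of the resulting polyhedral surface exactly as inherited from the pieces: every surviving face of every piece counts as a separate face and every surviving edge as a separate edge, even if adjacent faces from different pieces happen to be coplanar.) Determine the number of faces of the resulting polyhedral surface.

32

A regular tetrahedron: V=4, E=6, F=4.
Attach a 14-gonal antiprism (V=28, E=56, F=30) along a 3-gon: merge 3 vertices and 3 edges, delete both glued faces → V=29, E=59, F=32.
Check: V − E + F = 29 − 59 + 32 = 2.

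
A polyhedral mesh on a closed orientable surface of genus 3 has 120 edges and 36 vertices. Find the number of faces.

For a closed orientable surface of genus 3, χ = 2 − 2·3 = -4.
F = -4 − V + E = -4 − 36 + 120 = 80.

80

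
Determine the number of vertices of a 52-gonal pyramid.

53

A pyramid on an n-gon base has one n-gon and n triangles: V = 52 + 1 = 53, E = 2·52 = 104, F = 52 + 1 = 53.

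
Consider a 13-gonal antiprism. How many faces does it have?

28

An antiprism on an n-gon has two n-gon caps and 2n triangles: V = 2·13 = 26, E = 4·13 = 52, F = 2·13 + 2 = 28.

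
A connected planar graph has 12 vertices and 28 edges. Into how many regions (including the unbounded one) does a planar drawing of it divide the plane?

Euler's formula for a connected plane graph: V − E + F = 2, so F = 2 − 12 + 28 = 18.

18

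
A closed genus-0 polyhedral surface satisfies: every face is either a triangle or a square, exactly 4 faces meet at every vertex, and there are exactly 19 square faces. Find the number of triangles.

Let x be the number of triangles; then F = 19 + x.
Edge–face incidences: 2E = 4·19 + 3·x = 76 + 3x.
Every vertex has degree 4, so 4V = 2E.
Euler: V − E + F = 2 ⇒ (2E)/4 − E + (19 + x) = 2.
Multiply by 8: 2·(2E) − 4·(2E) + 8·(19 + x) = 16, i.e. 152 + 8x − 2·(76 + 3x) = 16.
Collecting terms: 2x = 16, so x = 8.
Then 2E = 76 + 3·8 = 100, so E = 50, V = 2E/4 = 25, F = 19 + 8 = 27.

8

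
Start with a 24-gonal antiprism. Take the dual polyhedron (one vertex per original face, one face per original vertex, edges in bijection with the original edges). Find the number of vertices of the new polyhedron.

50

The base solid has V = 48, E = 96, F = 50.
The dual swaps V and F and preserves E: V′ = F = 50, E′ = E = 96, F′ = V = 48.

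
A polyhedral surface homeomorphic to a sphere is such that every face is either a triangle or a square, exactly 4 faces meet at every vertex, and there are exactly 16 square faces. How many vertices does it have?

22

Let x be the number of triangles; then F = 16 + x.
Edge–face incidences: 2E = 4·16 + 3·x = 64 + 3x.
Every vertex has degree 4, so 4V = 2E.
Euler: V − E + F = 2 ⇒ (2E)/4 − E + (16 + x) = 2.
Multiply by 8: 2·(2E) − 4·(2E) + 8·(16 + x) = 16, i.e. 128 + 8x − 2·(64 + 3x) = 16.
Collecting terms: 2x = 16, so x = 8.
Then 2E = 64 + 3·8 = 88, so E = 44, V = 2E/4 = 22, F = 16 + 8 = 24.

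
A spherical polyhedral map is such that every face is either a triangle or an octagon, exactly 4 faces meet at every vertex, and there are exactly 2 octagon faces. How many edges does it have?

Let x be the number of triangles; then F = 2 + x.
Edge–face incidences: 2E = 8·2 + 3·x = 16 + 3x.
Every vertex has degree 4, so 4V = 2E.
Euler: V − E + F = 2 ⇒ (2E)/4 − E + (2 + x) = 2.
Multiply by 8: 2·(2E) − 4·(2E) + 8·(2 + x) = 16, i.e. 16 + 8x − 2·(16 + 3x) = 16.
Collecting terms: 2x − 16 = 16, so 2x = 32, so x = 16.
Then 2E = 16 + 3·16 = 64, so E = 32, V = 2E/4 = 16, F = 2 + 16 = 18.

32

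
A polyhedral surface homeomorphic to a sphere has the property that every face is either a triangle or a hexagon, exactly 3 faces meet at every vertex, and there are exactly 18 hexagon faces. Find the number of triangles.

4

Let x be the number of triangles; then F = 18 + x.
Edge–face incidences: 2E = 6·18 + 3·x = 108 + 3x.
Every vertex has degree 3, so 3V = 2E.
Euler: V − E + F = 2 ⇒ (2E)/3 − E + (18 + x) = 2.
Multiply by 6: 2·(2E) − 3·(2E) + 6·(18 + x) = 12, i.e. 108 + 6x − (108 + 3x) = 12.
Collecting terms: 3x = 12, so x = 4.
Then 2E = 108 + 3·4 = 120, so E = 60, V = 2E/3 = 40, F = 18 + 4 = 22.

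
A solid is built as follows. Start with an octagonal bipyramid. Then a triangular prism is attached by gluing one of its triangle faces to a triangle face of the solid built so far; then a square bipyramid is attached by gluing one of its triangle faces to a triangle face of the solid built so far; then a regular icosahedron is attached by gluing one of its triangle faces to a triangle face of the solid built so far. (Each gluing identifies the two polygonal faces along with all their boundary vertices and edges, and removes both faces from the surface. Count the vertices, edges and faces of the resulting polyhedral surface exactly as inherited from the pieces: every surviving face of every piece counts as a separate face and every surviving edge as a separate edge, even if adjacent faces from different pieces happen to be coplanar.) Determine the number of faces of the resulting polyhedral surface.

43

An octagonal bipyramid: V=10, E=24, F=16.
Attach a triangular prism (V=6, E=9, F=5) along a 3-gon: merge 3 vertices and 3 edges, delete both glued faces → V=13, E=30, F=19.
Attach a square bipyramid (V=6, E=12, F=8) along a 3-gon: merge 3 vertices and 3 edges, delete both glued faces → V=16, E=39, F=25.
Attach a regular icosahedron (V=12, E=30, F=20) along a 3-gon: merge 3 vertices and 3 edges, delete both glued faces → V=25, E=66, F=43.
Check: V − E + F = 25 − 66 + 43 = 2.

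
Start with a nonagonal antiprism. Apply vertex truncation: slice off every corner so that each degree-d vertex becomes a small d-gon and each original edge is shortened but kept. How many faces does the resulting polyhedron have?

38

The base solid has V = 18, E = 36, F = 20.
Truncation replaces each original edge-end by a new vertex, so V′ = 2E = 72.
Each original edge survives, and each old vertex of degree d contributes d new edges; summing degrees gives Σd = 2E, so E′ = E + 2E = 3E = 108.
Each original face survives and each original vertex becomes one new face: F′ = F + V = 38.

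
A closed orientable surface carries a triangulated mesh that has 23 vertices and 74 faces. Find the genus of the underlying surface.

Every face is a triangle, so 2E = 3·74 = 222, giving E = 111.
χ = V − E + F = 23 − 111 + 74 = -14.
For a closed orientable surface χ = 2 − 2g, so g = (2 − (-14))/2 = 8.

8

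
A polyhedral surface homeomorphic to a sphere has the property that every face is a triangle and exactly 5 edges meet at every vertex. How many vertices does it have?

Each face has 3 edges and each edge borders two faces, so 2E = 3F.
Each vertex has degree 5, so 5V = 2E and hence V = 3F/5.
Euler: V − E + F = 2 ⇒ (3F/5) − (3F/2) + F = 2.
Multiply by 10: (6 − 15 + 10)F = 20, i.e. 1F = 20.
So F = 20, E = 3·20/2 = 30, V = 3·20/5 = 12.

12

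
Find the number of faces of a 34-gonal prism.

36

A prism on an n-gon has two n-gon bases and n rectangular sides: V = 2·34 = 68, E = 3·34 = 102, F = 34 + 2 = 36.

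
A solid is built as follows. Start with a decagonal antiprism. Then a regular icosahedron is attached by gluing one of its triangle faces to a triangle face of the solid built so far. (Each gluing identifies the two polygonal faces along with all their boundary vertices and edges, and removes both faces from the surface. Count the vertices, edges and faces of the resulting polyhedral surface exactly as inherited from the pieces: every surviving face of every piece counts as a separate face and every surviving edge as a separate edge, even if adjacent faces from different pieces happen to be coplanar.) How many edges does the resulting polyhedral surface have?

A decagonal antiprism: V=20, E=40, F=22.
Attach a regular icosahedron (V=12, E=30, F=20) along a 3-gon: merge 3 vertices and 3 edges, delete both glued faces → V=29, E=67, F=40.
Check: V − E + F = 29 − 67 + 40 = 2.

67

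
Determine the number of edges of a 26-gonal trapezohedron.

104

The n-trapezohedron (dual of the n-antiprism) has V = 2·26 + 2 = 54, E = 4·26 = 104, F = 2·26 = 52.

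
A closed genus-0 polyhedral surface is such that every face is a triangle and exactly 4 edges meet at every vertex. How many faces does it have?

Each face has 3 edges and each edge borders two faces, so 2E = 3F.
Each vertex has degree 4, so 4V = 2E and hence V = 3F/4.
Euler: V − E + F = 2 ⇒ (3F/4) − (3F/2) + F = 2.
Multiply by 8: (6 − 12 + 8)F = 16, i.e. 2F = 16.
So F = 8, E = 3·8/2 = 12, V = 3·8/4 = 6.

8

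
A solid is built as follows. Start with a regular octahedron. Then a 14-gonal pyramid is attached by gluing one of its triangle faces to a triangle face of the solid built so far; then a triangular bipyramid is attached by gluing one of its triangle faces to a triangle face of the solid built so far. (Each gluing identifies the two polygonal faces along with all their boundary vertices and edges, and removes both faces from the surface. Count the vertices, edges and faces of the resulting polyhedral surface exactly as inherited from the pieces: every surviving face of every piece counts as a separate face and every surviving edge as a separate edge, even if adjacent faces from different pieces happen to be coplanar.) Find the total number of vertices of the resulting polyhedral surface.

A regular octahedron: V=6, E=12, F=8.
Attach a 14-gonal pyramid (V=15, E=28, F=15) along a 3-gon: merge 3 vertices and 3 edges, delete both glued faces → V=18, E=37, F=21.
Attach a triangular bipyramid (V=5, E=9, F=6) along a 3-gon: merge 3 vertices and 3 edges, delete both glued faces → V=20, E=43, F=25.
Check: V − E + F = 20 − 43 + 25 = 2.

20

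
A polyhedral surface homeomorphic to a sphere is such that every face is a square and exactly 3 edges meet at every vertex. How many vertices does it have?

Each face has 4 edges and each edge borders two faces, so 2E = 4F.
Each vertex has degree 3, so 3V = 2E and hence V = 4F/3.
Euler: V − E + F = 2 ⇒ (4F/3) − (4F/2) + F = 2.
Multiply by 6: (8 − 12 + 6)F = 12, i.e. 2F = 12.
So F = 6, E = 4·6/2 = 12, V = 4·6/3 = 8.

8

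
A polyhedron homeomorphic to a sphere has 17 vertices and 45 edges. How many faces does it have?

Here V − E + F = 2.
F = 2 − V + E = 2 − 17 + 45 = 30.

30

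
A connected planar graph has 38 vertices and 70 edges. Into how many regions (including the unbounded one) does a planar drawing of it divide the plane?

Euler's formula for a connected plane graph: V − E + F = 2, so F = 2 − 38 + 70 = 34.

34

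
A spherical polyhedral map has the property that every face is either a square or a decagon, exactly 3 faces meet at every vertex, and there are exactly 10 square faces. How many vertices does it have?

Let x be the number of decagons; then F = 10 + x.
Edge–face incidences: 2E = 4·10 + 10·x = 40 + 10x.
Every vertex has degree 3, so 3V = 2E.
Euler: V − E + F = 2 ⇒ (2E)/3 − E + (10 + x) = 2.
Multiply by 6: 2·(2E) − 3·(2E) + 6·(10 + x) = 12, i.e. 60 + 6x − (40 + 10x) = 12.
Collecting terms: −4x + 20 = 12, so −4x = −8, so x = 2.
Then 2E = 40 + 10·2 = 60, so E = 30, V = 2E/3 = 20, F = 10 + 2 = 12.

20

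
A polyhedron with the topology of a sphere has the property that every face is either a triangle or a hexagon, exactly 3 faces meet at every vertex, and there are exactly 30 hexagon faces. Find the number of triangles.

4

Let x be the number of triangles; then F = 30 + x.
Edge–face incidences: 2E = 6·30 + 3·x = 180 + 3x.
Every vertex has degree 3, so 3V = 2E.
Euler: V − E + F = 2 ⇒ (2E)/3 − E + (30 + x) = 2.
Multiply by 6: 2·(2E) − 3·(2E) + 6·(30 + x) = 12, i.e. 180 + 6x − (180 + 3x) = 12.
Collecting terms: 3x = 12, so x = 4.
Then 2E = 180 + 3·4 = 192, so E = 96, V = 2E/3 = 64, F = 30 + 4 = 34.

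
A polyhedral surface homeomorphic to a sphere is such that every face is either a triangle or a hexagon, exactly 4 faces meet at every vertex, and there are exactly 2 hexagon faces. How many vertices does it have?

12

Let x be the number of triangles; then F = 2 + x.
Edge–face incidences: 2E = 6·2 + 3·x = 12 + 3x.
Every vertex has degree 4, so 4V = 2E.
Euler: V − E + F = 2 ⇒ (2E)/4 − E + (2 + x) = 2.
Multiply by 8: 2·(2E) − 4·(2E) + 8·(2 + x) = 16, i.e. 16 + 8x − 2·(12 + 3x) = 16.
Collecting terms: 2x − 8 = 16, so 2x = 24, so x = 12.
Then 2E = 12 + 3·12 = 48, so E = 24, V = 2E/4 = 12, F = 2 + 12 = 14.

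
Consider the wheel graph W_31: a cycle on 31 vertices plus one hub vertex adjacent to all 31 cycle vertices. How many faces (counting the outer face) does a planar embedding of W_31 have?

W_31 has V = 31 + 1 = 32 vertices and E = 2·31 = 62 edges.
By Euler's formula F = 2 − V + E = 2 − 32 + 62 = 32.

32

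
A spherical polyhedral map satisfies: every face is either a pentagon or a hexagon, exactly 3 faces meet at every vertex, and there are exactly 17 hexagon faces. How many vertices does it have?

54

Let x be the number of pentagons; then F = 17 + x.
Edge–face incidences: 2E = 6·17 + 5·x = 102 + 5x.
Every vertex has degree 3, so 3V = 2E.
Euler: V − E + F = 2 ⇒ (2E)/3 − E + (17 + x) = 2.
Multiply by 6: 2·(2E) − 3·(2E) + 6·(17 + x) = 12, i.e. 102 + 6x − (102 + 5x) = 12.
Collecting terms: x = 12.
Then 2E = 102 + 5·12 = 162, so E = 81, V = 2E/3 = 54, F = 17 + 12 = 29.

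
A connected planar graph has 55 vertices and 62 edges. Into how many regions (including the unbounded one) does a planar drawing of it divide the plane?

9

Euler's formula for a connected plane graph: V − E + F = 2, so F = 2 − 55 + 62 = 9.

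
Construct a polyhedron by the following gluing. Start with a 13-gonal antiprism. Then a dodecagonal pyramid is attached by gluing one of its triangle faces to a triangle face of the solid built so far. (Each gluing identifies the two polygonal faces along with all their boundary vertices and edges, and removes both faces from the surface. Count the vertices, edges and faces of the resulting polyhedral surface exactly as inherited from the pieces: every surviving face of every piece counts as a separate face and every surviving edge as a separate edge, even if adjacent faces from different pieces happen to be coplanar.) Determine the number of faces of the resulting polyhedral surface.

A 13-gonal antiprism: V=26, E=52, F=28.
Attach a dodecagonal pyramid (V=13, E=24, F=13) along a 3-gon: merge 3 vertices and 3 edges, delete both glued faces → V=36, E=73, F=39.
Check: V − E + F = 36 − 73 + 39 = 2.

39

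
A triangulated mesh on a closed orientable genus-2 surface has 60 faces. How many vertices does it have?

χ = 2 − 2·2 = -2, and every face is a triangle so 3F = 2E.
E = 3·60/2 = 90. Then V = -2 + E − F = -2 + 90 − 60 = 28.

28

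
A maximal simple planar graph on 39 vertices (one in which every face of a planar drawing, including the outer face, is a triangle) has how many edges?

In a plane triangulation 3F = 2E and V − E + F = 2, so E = 3V − 6 = 3·39 − 6 = 111.

111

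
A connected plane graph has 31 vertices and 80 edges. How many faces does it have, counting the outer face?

51

Euler's formula for a connected plane graph: V − E + F = 2, so F = 2 − 31 + 80 = 51.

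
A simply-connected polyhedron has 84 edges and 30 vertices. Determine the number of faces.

56

Here V − E + F = 2.
F = 2 − V + E = 2 − 30 + 84 = 56.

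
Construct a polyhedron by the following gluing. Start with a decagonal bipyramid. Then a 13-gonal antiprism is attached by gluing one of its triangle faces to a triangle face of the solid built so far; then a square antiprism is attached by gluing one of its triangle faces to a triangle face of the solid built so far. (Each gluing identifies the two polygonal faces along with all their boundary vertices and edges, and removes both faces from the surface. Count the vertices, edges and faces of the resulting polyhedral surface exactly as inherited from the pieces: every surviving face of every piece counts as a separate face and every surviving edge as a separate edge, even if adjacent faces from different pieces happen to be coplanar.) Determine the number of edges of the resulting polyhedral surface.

92

A decagonal bipyramid: V=12, E=30, F=20.
Attach a 13-gonal antiprism (V=26, E=52, F=28) along a 3-gon: merge 3 vertices and 3 edges, delete both glued faces → V=35, E=79, F=46.
Attach a square antiprism (V=8, E=16, F=10) along a 3-gon: merge 3 vertices and 3 edges, delete both glued faces → V=40, E=92, F=54.
Check: V − E + F = 40 − 92 + 54 = 2.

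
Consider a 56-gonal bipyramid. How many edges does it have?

A bipyramid over an n-gon has 2n triangular faces and n + 2 vertices: V = 56 + 2 = 58, E = 3·56 = 168, F = 2·56 = 112.

168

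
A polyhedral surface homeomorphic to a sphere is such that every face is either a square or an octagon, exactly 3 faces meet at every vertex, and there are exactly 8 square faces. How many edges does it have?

Let x be the number of octagons; then F = 8 + x.
Edge–face incidences: 2E = 4·8 + 8·x = 32 + 8x.
Every vertex has degree 3, so 3V = 2E.
Euler: V − E + F = 2 ⇒ (2E)/3 − E + (8 + x) = 2.
Multiply by 6: 2·(2E) − 3·(2E) + 6·(8 + x) = 12, i.e. 48 + 6x − (32 + 8x) = 12.
Collecting terms: −2x + 16 = 12, so −2x = −4, so x = 2.
Then 2E = 32 + 8·2 = 48, so E = 24, V = 2E/3 = 16, F = 8 + 2 = 10.

24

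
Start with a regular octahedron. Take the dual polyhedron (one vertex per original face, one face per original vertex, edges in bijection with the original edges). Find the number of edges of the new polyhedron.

The base solid has V = 6, E = 12, F = 8.
The dual swaps V and F and preserves E: V′ = F = 8, E′ = E = 12, F′ = V = 6.

12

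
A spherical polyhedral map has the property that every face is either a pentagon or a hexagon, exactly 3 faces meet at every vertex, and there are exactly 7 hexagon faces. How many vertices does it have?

34

Let x be the number of pentagons; then F = 7 + x.
Edge–face incidences: 2E = 6·7 + 5·x = 42 + 5x.
Every vertex has degree 3, so 3V = 2E.
Euler: V − E + F = 2 ⇒ (2E)/3 − E + (7 + x) = 2.
Multiply by 6: 2·(2E) − 3·(2E) + 6·(7 + x) = 12, i.e. 42 + 6x − (42 + 5x) = 12.
Collecting terms: x = 12.
Then 2E = 42 + 5·12 = 102, so E = 51, V = 2E/3 = 34, F = 7 + 12 = 19.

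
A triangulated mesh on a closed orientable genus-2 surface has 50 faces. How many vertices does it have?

23

χ = 2 − 2·2 = -2, and every face is a triangle so 3F = 2E.
E = 3·50/2 = 75. Then V = -2 + E − F = -2 + 75 − 50 = 23.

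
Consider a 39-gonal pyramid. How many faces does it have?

40

A pyramid on an n-gon base has one n-gon and n triangles: V = 39 + 1 = 40, E = 2·39 = 78, F = 39 + 1 = 40.
Check: V − E + F = 40 − 78 + 40 = 2.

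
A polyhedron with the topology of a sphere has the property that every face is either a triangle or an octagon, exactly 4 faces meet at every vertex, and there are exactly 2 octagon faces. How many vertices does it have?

Let x be the number of triangles; then F = 2 + x.
Edge–face incidences: 2E = 8·2 + 3·x = 16 + 3x.
Every vertex has degree 4, so 4V = 2E.
Euler: V − E + F = 2 ⇒ (2E)/4 − E + (2 + x) = 2.
Multiply by 8: 2·(2E) − 4·(2E) + 8·(2 + x) = 16, i.e. 16 + 8x − 2·(16 + 3x) = 16.
Collecting terms: 2x − 16 = 16, so 2x = 32, so x = 16.
Then 2E = 16 + 3·16 = 64, so E = 32, V = 2E/4 = 16, F = 2 + 16 = 18.

16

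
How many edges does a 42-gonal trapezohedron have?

168

The n-trapezohedron (dual of the n-antiprism) has V = 2·42 + 2 = 86, E = 4·42 = 168, F = 2·42 = 84.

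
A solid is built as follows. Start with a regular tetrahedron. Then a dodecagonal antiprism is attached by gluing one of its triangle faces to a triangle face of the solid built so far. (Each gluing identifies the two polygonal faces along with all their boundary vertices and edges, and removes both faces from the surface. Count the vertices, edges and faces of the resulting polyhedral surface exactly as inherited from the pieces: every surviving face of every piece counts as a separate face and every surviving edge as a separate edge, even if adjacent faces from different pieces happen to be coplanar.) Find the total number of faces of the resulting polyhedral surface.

28

A regular tetrahedron: V=4, E=6, F=4.
Attach a dodecagonal antiprism (V=24, E=48, F=26) along a 3-gon: merge 3 vertices and 3 edges, delete both glued faces → V=25, E=51, F=28.
Check: V − E + F = 25 − 51 + 28 = 2.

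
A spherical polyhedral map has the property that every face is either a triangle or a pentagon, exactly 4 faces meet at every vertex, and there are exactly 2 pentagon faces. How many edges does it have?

20

Let x be the number of triangles; then F = 2 + x.
Edge–face incidences: 2E = 5·2 + 3·x = 10 + 3x.
Every vertex has degree 4, so 4V = 2E.
Euler: V − E + F = 2 ⇒ (2E)/4 − E + (2 + x) = 2.
Multiply by 8: 2·(2E) − 4·(2E) + 8·(2 + x) = 16, i.e. 16 + 8x − 2·(10 + 3x) = 16.
Collecting terms: 2x − 4 = 16, so 2x = 20, so x = 10.
Then 2E = 10 + 3·10 = 40, so E = 20, V = 2E/4 = 10, F = 2 + 10 = 12.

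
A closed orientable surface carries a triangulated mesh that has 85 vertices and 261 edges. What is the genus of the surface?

2

Every face is a triangle and each edge borders two faces, so 3F = 2·261, giving F = 174.
χ = V − E + F = 85 − 261 + 174 = -2.
For a closed orientable surface χ = 2 − 2g, so g = (2 − (-2))/2 = 2.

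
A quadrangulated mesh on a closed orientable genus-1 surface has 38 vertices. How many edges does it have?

χ = 2 − 2·1 = 0, and every face is a square so 4F = 2E.
V − E + F = 0 with E = 4F/2 gives 38 − (4/2 − 1)·F = 0, so F = 38 and E = 76.

76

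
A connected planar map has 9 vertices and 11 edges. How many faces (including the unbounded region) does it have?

Euler's formula for a connected plane graph: V − E + F = 2, so F = 2 − 9 + 11 = 4.

4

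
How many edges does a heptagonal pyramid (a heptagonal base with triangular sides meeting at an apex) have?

A pyramid on an n-gon base has one n-gon and n triangles: V = 7 + 1 = 8, E = 2·7 = 14, F = 7 + 1 = 8.

14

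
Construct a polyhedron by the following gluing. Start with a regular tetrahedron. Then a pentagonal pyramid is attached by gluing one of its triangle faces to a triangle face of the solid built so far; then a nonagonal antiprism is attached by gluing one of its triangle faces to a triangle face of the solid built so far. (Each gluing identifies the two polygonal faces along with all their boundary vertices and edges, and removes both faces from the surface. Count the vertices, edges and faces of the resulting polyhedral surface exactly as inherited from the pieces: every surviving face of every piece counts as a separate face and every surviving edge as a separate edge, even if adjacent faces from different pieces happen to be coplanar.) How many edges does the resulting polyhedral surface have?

46

A regular tetrahedron: V=4, E=6, F=4.
Attach a pentagonal pyramid (V=6, E=10, F=6) along a 3-gon: merge 3 vertices and 3 edges, delete both glued faces → V=7, E=13, F=8.
Attach a nonagonal antiprism (V=18, E=36, F=20) along a 3-gon: merge 3 vertices and 3 edges, delete both glued faces → V=22, E=46, F=26.
Check: V − E + F = 22 − 46 + 26 = 2.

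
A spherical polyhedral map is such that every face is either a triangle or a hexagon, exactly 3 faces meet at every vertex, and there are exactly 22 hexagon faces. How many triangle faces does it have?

Let x be the number of triangles; then F = 22 + x.
Edge–face incidences: 2E = 6·22 + 3·x = 132 + 3x.
Every vertex has degree 3, so 3V = 2E.
Euler: V − E + F = 2 ⇒ (2E)/3 − E + (22 + x) = 2.
Multiply by 6: 2·(2E) − 3·(2E) + 6·(22 + x) = 12, i.e. 132 + 6x − (132 + 3x) = 12.
Collecting terms: 3x = 12, so x = 4.
Then 2E = 132 + 3·4 = 144, so E = 72, V = 2E/3 = 48, F = 22 + 4 = 26.

4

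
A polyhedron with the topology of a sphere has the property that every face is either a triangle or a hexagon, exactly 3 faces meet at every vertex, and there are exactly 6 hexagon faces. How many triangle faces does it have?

4

Let x be the number of triangles; then F = 6 + x.
Edge–face incidences: 2E = 6·6 + 3·x = 36 + 3x.
Every vertex has degree 3, so 3V = 2E.
Euler: V − E + F = 2 ⇒ (2E)/3 − E + (6 + x) = 2.
Multiply by 6: 2·(2E) − 3·(2E) + 6·(6 + x) = 12, i.e. 36 + 6x − (36 + 3x) = 12.
Collecting terms: 3x = 12, so x = 4.
Then 2E = 36 + 3·4 = 48, so E = 24, V = 2E/3 = 16, F = 6 + 4 = 10.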